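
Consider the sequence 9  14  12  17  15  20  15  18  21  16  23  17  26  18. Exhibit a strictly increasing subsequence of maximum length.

9, 14, 17, 20, 21, 23, 26

Patience tails give the LIS length; then backtrack through the dp parents:
9 → extends → [9]
14 → extends → [9, 14]
12 → replaces 14 → [9, 12]
17 → extends → [9, 12, 17]
15 → replaces 17 → [9, 12, 15]
20 → extends → [9, 12, 15, 20]
15 → already a tail → [9, 12, 15, 20]
18 → replaces 20 → [9, 12, 15, 18]
21 → extends → [9, 12, 15, 18, 21]
16 → replaces 18 → [9, 12, 15, 16, 21]
23 → extends → [9, 12, 15, 16, 21, 23]
17 → replaces 21 → [9, 12, 15, 16, 17, 23]
26 → extends → [9, 12, 15, 16, 17, 23, 26]
18 → replaces 23 → [9, 12, 15, 16, 17, 18, 26]
Length 7; one witness is 9, 14, 17, 20, 21, 23, 26.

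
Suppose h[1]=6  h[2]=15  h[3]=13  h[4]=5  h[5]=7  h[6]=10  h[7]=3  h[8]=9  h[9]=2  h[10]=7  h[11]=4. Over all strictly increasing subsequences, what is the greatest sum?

23

Let S[i] be the best sum of a strictly increasing subsequence ending at i:
i:      1  2  3  4  5  6  7  8  9 10 11
h[i]:   6 15 13  5  7 10  3  9  2  7  4
S:      6 21 19  5 13 23  3 22  2 13  7
Maximum is 23 (e.g. 6 + 7 + 10).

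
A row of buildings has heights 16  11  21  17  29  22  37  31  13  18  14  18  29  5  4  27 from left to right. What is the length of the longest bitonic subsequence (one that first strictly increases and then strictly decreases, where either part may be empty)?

inc[i] = longest strictly increasing subsequence ending at i; dec[i] = longest strictly decreasing subsequence starting at i:
i:      1  2  3  4  5  6  7  8  9 10 11 12 13 14 15 16
a[i]:  16 11 21 17 29 22 37 31 13 18 14 18 29  5  4 27
inc:    1  1  2  2  3  3  4  4  2  3  3  4  5  1  1  5
dec:    4  3  5  4  6  5  6  5  3  4  3  3  3  2  1  1
Best peak at i=7 (value 37): inc=4, dec=6, length 4+6−1 = 9.

9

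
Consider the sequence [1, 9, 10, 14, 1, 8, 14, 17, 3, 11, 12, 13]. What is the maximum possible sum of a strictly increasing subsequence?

Let S[i] be the best sum of a strictly increasing subsequence ending at i:
i:      1  2  3  4  5  6  7  8  9 10 11 12
a[i]:   1  9 10 14  1  8 14 17  3 11 12 13
S:      1 10 20 34  1  9 34 51  4 31 43 56
Maximum is 56 (e.g. 1 + 9 + 10 + 11 + 12 + 13).

56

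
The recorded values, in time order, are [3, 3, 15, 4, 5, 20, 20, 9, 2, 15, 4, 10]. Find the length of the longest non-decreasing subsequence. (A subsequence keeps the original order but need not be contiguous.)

Track the smallest tail for each achievable length (allowing ties):
3 → extends → [3]
3 → extends → [3, 3]
15 → extends → [3, 3, 15]
4 → replaces 15 → [3, 3, 4]
5 → extends → [3, 3, 4, 5]
20 → extends → [3, 3, 4, 5, 20]
20 → extends → [3, 3, 4, 5, 20, 20]
9 → replaces 20 → [3, 3, 4, 5, 9, 20]
2 → replaces 3 → [2, 3, 4, 5, 9, 20]
15 → replaces 20 → [2, 3, 4, 5, 9, 15]
4 → replaces 5 → [2, 3, 4, 4, 9, 15]
10 → replaces 15 → [2, 3, 4, 4, 9, 10]
Six tails, so the longest non-decreasing subsequence has length 6 (e.g. 3, 3, 4, 5, 20, 20).

6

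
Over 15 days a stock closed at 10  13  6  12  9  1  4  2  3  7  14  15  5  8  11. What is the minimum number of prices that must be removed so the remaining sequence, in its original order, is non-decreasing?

9

Fewest deletions = n − (longest non-decreasing subsequence).
Patience tails:
10 → extends → [10]
13 → extends → [10, 13]
6 → replaces 10 → [6, 13]
12 → replaces 13 → [6, 12]
9 → replaces 12 → [6, 9]
1 → replaces 6 → [1, 9]
4 → replaces 9 → [1, 4]
2 → replaces 4 → [1, 2]
3 → extends → [1, 2, 3]
7 → extends → [1, 2, 3, 7]
14 → extends → [1, 2, 3, 7, 14]
15 → extends → [1, 2, 3, 7, 14, 15]
5 → replaces 7 → [1, 2, 3, 5, 14, 15]
8 → replaces 14 → [1, 2, 3, 5, 8, 15]
11 → replaces 15 → [1, 2, 3, 5, 8, 11]
Longest non-decreasing subsequence has length 6, so deletions = 15 − 6 = 9.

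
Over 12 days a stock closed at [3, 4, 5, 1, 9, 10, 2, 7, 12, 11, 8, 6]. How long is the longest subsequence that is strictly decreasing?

4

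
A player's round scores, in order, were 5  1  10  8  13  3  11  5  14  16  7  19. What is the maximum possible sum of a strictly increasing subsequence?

77

Let S[i] be the best sum of a strictly increasing subsequence ending at i:
i:      1  2  3  4  5  6  7  8  9 10 11 12
a[i]:   5  1 10  8 13  3 11  5 14 16  7 19
S:      5  1 15 13 28  4 26  9 42 58 16 77
Maximum is 77 (e.g. 5 + 10 + 13 + 14 + 16 + 19).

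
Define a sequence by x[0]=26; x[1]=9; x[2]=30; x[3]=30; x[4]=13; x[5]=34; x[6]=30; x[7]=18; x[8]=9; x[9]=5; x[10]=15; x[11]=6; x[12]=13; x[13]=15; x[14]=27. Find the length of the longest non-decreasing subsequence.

5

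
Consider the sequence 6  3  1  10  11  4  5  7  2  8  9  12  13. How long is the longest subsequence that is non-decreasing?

8

Track the smallest tail for each achievable length (allowing ties):
6 → extends → [6]
3 → replaces 6 → [3]
1 → replaces 3 → [1]
10 → extends → [1, 10]
11 → extends → [1, 10, 11]
4 → replaces 10 → [1, 4, 11]
5 → replaces 11 → [1, 4, 5]
7 → extends → [1, 4, 5, 7]
2 → replaces 4 → [1, 2, 5, 7]
8 → extends → [1, 2, 5, 7, 8]
9 → extends → [1, 2, 5, 7, 8, 9]
12 → extends → [1, 2, 5, 7, 8, 9, 12]
13 → extends → [1, 2, 5, 7, 8, 9, 12, 13]
Eight tails, so the longest non-decreasing subsequence has length 8 (e.g. 3, 4, 5, 7, 8, 9, 12, 13).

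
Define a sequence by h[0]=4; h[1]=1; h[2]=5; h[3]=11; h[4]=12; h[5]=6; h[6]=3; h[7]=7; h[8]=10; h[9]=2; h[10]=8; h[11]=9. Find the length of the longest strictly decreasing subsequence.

4

Negate each value so 'decreasing' becomes 'increasing', then run patience tails on the negated sequence:
-4 → extends → [-4]
-1 → extends → [-4, -1]
-5 → replaces -4 → [-5, -1]
-11 → replaces -5 → [-11, -1]
-12 → replaces -11 → [-12, -1]
-6 → replaces -1 → [-12, -6]
-3 → extends → [-12, -6, -3]
-7 → replaces -6 → [-12, -7, -3]
-10 → replaces -7 → [-12, -10, -3]
-2 → extends → [-12, -10, -3, -2]
-8 → replaces -3 → [-12, -10, -8, -2]
-9 → replaces -8 → [-12, -10, -9, -2]
Four tails, so the longest strictly decreasing subsequence of the original has length 4.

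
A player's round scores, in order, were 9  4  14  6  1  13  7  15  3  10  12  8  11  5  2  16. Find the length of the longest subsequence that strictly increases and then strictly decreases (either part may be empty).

inc[i] = longest strictly increasing subsequence ending at i; dec[i] = longest strictly decreasing subsequence starting at i:
i:      1  2  3  4  5  6  7  8  9 10 11 12 13 14 15 16
a[i]:   9  4 14  6  1 13  7 15  3 10 12  8 11  5  2 16
inc:    1  1  2  2  1  3  3  4  2  4  5  4  5  3  2  6
dec:    4  3  6  3  1  5  3  5  2  4  4  3  3  2  1  1
Best peak at i=8 (value 15): inc=4, dec=5, length 4+5−1 = 8.

8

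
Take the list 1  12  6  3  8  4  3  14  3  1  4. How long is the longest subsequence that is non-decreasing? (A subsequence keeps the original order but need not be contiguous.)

5

Track the smallest tail for each achievable length (allowing ties):
1 → extends → [1]
12 → extends → [1, 12]
6 → replaces 12 → [1, 6]
3 → replaces 6 → [1, 3]
8 → extends → [1, 3, 8]
4 → replaces 8 → [1, 3, 4]
3 → replaces 4 → [1, 3, 3]
14 → extends → [1, 3, 3, 14]
3 → replaces 14 → [1, 3, 3, 3]
1 → replaces 3 → [1, 1, 3, 3]
4 → extends → [1, 1, 3, 3, 4]
Five tails, so the longest non-decreasing subsequence has length 5 (e.g. 1, 3, 3, 3, 4).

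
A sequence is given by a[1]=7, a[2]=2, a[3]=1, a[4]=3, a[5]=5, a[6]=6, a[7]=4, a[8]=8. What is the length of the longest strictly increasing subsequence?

5

Track the smallest tail for each achievable length (strict):
7 → extends → [7]
2 → replaces 7 → [2]
1 → replaces 2 → [1]
3 → extends → [1, 3]
5 → extends → [1, 3, 5]
6 → extends → [1, 3, 5, 6]
4 → replaces 5 → [1, 3, 4, 6]
8 → extends → [1, 3, 4, 6, 8]
Five tails, so the longest strictly increasing subsequence has length 5 (e.g. 2, 3, 5, 6, 8).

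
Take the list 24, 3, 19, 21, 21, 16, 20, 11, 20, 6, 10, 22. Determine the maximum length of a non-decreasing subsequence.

5

Track the smallest tail for each achievable length (allowing ties):
24 → extends → [24]
3 → replaces 24 → [3]
19 → extends → [3, 19]
21 → extends → [3, 19, 21]
21 → extends → [3, 19, 21, 21]
16 → replaces 19 → [3, 16, 21, 21]
20 → replaces 21 → [3, 16, 20, 21]
11 → replaces 16 → [3, 11, 20, 21]
20 → replaces 21 → [3, 11, 20, 20]
6 → replaces 11 → [3, 6, 20, 20]
10 → replaces 20 → [3, 6, 10, 20]
22 → extends → [3, 6, 10, 20, 22]
Five tails, so the longest non-decreasing subsequence has length 5 (e.g. 3, 19, 21, 21, 22).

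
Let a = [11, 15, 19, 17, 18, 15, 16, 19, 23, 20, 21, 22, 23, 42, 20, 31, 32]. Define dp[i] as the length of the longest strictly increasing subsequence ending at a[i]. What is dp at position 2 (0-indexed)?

3

dp[i] = 1 + max{dp[j] : j<i, a[j]<a[i]} (or 1 if no such j):
i:      0  1  2  3  4  5  6  7  8  9 10 11 12 13 14 15 16
a[i]:  11 15 19 17 18 15 16 19 23 20 21 22 23 42 20 31 32
dp:     1  2  3  3  4  2  3  5  6  6  7  8  9 10  6 10 11
At index 2 the value is 3.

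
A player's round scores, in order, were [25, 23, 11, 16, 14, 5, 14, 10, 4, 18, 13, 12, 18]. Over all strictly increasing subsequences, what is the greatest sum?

Let S[i] be the best sum of a strictly increasing subsequence ending at i:
i:      1  2  3  4  5  6  7  8  9 10 11 12 13
a[i]:  25 23 11 16 14  5 14 10  4 18 13 12 18
S:     25 23 11 27 25  5 25 15  4 45 28 27 46
Maximum is 46 (e.g. 5 + 10 + 13 + 18).

46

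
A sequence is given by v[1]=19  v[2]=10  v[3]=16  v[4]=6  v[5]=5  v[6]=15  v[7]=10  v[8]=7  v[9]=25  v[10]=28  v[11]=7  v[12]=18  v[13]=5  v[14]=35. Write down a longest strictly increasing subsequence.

Patience tails give the LIS length; then backtrack through the dp parents:
19 → extends → [19]
10 → replaces 19 → [10]
16 → extends → [10, 16]
6 → replaces 10 → [6, 16]
5 → replaces 6 → [5, 16]
15 → replaces 16 → [5, 15]
10 → replaces 15 → [5, 10]
7 → replaces 10 → [5, 7]
25 → extends → [5, 7, 25]
28 → extends → [5, 7, 25, 28]
7 → already a tail → [5, 7, 25, 28]
18 → replaces 25 → [5, 7, 18, 28]
5 → already a tail → [5, 7, 18, 28]
35 → extends → [5, 7, 18, 28, 35]
Length 5; one witness is 10, 16, 25, 28, 35.

10, 16, 25, 28, 35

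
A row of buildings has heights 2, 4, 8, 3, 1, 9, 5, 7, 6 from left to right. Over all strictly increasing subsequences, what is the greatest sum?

23

Let S[i] be the best sum of a strictly increasing subsequence ending at i:
i:      1  2  3  4  5  6  7  8  9
a[i]:   2  4  8  3  1  9  5  7  6
S:      2  6 14  5  1 23 11 18 17
Maximum is 23 (e.g. 2 + 4 + 8 + 9).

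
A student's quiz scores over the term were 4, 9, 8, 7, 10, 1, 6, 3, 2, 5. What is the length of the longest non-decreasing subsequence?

3

Track the smallest tail for each achievable length (allowing ties):
4 → extends → [4]
9 → extends → [4, 9]
8 → replaces 9 → [4, 8]
7 → replaces 8 → [4, 7]
10 → extends → [4, 7, 10]
1 → replaces 4 → [1, 7, 10]
6 → replaces 7 → [1, 6, 10]
3 → replaces 6 → [1, 3, 10]
2 → replaces 3 → [1, 2, 10]
5 → replaces 10 → [1, 2, 5]
Three tails, so the longest non-decreasing subsequence has length 3 (e.g. 4, 9, 10).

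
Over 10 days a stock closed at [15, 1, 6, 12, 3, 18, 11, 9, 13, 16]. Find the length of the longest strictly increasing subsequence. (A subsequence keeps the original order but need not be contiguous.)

5

Let dp[i] be the length of the longest such subsequence ending at index i:
i:      1  2  3  4  5  6  7  8  9 10
a[i]:  15  1  6 12  3 18 11  9 13 16
dp:     1  1  2  3  2  4  3  3  4  5
Maximum dp value is 5.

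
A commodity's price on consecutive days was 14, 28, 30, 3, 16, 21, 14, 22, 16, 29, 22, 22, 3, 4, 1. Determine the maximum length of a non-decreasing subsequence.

6

Let dp[i] be the length of the longest such subsequence ending at index i:
i:      1  2  3  4  5  6  7  8  9 10 11 12 13 14 15
a[i]:  14 28 30  3 16 21 14 22 16 29 22 22  3  4  1
dp:     1  2  3  1  2  3  2  4  3  5  5  6  2  3  1
Maximum dp value is 6.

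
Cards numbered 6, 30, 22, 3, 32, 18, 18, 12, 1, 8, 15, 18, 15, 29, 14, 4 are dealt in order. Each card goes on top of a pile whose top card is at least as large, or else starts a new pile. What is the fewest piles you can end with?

5

The minimum number of non-increasing subsequences covering a sequence equals the length of its longest strictly increasing subsequence.
LIS length is 5 (e.g. 6, 12, 15, 18, 29), so 5 piles are needed.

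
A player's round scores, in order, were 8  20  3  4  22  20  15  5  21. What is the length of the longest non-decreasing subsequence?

Let dp[i] be the length of the longest such subsequence ending at index i:
i:      1  2  3  4  5  6  7  8  9
a[i]:   8 20  3  4 22 20 15  5 21
dp:     1  2  1  2  3  3  3  3  4
Maximum dp value is 4.

4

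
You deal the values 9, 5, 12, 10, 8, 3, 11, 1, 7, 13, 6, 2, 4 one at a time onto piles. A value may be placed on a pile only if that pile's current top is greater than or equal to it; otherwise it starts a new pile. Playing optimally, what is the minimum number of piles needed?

4

Place each on the leftmost legal pile:
9 → new pile 1 (tops now [9])
5 → pile 1 (tops now [5])
12 → new pile 2 (tops now [5, 12])
10 → pile 2 (tops now [5, 10])
8 → pile 2 (tops now [5, 8])
3 → pile 1 (tops now [3, 8])
11 → new pile 3 (tops now [3, 8, 11])
1 → pile 1 (tops now [1, 8, 11])
7 → pile 2 (tops now [1, 7, 11])
13 → new pile 4 (tops now [1, 7, 11, 13])
6 → pile 2 (tops now [1, 6, 11, 13])
2 → pile 2 (tops now [1, 2, 11, 13])
4 → pile 3 (tops now [1, 2, 4, 13])
Four piles.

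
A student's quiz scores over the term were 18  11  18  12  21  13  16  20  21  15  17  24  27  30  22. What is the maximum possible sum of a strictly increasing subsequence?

Let S[i] be the best sum of a strictly increasing subsequence ending at i:
i:       1   2   3   4   5   6   7   8   9  10  11  12  13  14  15
a[i]:   18  11  18  12  21  13  16  20  21  15  17  24  27  30  22
S:      18  11  29  23  50  36  52  72  93  51  69 117 144 174 115
Maximum is 174 (e.g. 11 + 12 + 13 + 16 + 20 + 21 + 24 + 27 + 30).

174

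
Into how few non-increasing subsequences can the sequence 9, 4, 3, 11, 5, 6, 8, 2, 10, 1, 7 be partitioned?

5

Place each on the leftmost legal pile:
9 → new pile 1 (tops now [9])
4 → pile 1 (tops now [4])
3 → pile 1 (tops now [3])
11 → new pile 2 (tops now [3, 11])
5 → pile 2 (tops now [3, 5])
6 → new pile 3 (tops now [3, 5, 6])
8 → new pile 4 (tops now [3, 5, 6, 8])
2 → pile 1 (tops now [2, 5, 6, 8])
10 → new pile 5 (tops now [2, 5, 6, 8, 10])
1 → pile 1 (tops now [1, 5, 6, 8, 10])
7 → pile 4 (tops now [1, 5, 6, 7, 10])
Five piles.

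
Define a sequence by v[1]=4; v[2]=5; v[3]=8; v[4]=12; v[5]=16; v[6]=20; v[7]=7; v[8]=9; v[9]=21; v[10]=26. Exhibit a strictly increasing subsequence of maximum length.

4, 5, 8, 12, 16, 20, 21, 26

Patience tails give the LIS length; then backtrack through the dp parents:
4 → extends → [4]
5 → extends → [4, 5]
8 → extends → [4, 5, 8]
12 → extends → [4, 5, 8, 12]
16 → extends → [4, 5, 8, 12, 16]
20 → extends → [4, 5, 8, 12, 16, 20]
7 → replaces 8 → [4, 5, 7, 12, 16, 20]
9 → replaces 12 → [4, 5, 7, 9, 16, 20]
21 → extends → [4, 5, 7, 9, 16, 20, 21]
26 → extends → [4, 5, 7, 9, 16, 20, 21, 26]
Length 8; one witness is 4, 5, 8, 12, 16, 20, 21, 26.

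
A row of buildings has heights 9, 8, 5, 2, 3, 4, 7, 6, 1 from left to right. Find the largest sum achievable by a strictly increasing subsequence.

16

Let S[i] be the best sum of a strictly increasing subsequence ending at i:
i:      1  2  3  4  5  6  7  8  9
a[i]:   9  8  5  2  3  4  7  6  1
S:      9  8  5  2  5  9 16 15  1
Maximum is 16 (e.g. 2 + 3 + 4 + 7).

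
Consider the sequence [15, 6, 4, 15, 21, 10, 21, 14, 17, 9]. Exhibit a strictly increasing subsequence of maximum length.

Patience tails give the LIS length; then backtrack through the dp parents:
15 → extends → [15]
6 → replaces 15 → [6]
4 → replaces 6 → [4]
15 → extends → [4, 15]
21 → extends → [4, 15, 21]
10 → replaces 15 → [4, 10, 21]
21 → already a tail → [4, 10, 21]
14 → replaces 21 → [4, 10, 14]
17 → extends → [4, 10, 14, 17]
9 → replaces 10 → [4, 9, 14, 17]
Length 4; one witness is 6, 10, 14, 17.

6, 10, 14, 17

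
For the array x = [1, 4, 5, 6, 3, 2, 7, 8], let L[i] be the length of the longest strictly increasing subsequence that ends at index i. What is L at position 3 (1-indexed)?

3

dp[i] = 1 + max{dp[j] : j<i, x[j]<x[i]} (or 1 if no such j):
i:     1 2 3 4 5 6 7 8
x[i]:  1 4 5 6 3 2 7 8
dp:    1 2 3 4 2 2 5 6
At index 3 the value is 3.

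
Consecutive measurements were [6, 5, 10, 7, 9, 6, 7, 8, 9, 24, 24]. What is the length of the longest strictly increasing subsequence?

6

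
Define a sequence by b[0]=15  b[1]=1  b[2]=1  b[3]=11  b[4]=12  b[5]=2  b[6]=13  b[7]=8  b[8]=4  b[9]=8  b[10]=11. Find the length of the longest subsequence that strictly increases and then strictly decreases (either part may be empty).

6

inc[i] = longest strictly increasing subsequence ending at i; dec[i] = longest strictly decreasing subsequence starting at i:
i:      0  1  2  3  4  5  6  7  8  9 10
b[i]:  15  1  1 11 12  2 13  8  4  8 11
inc:    1  1  1  2  3  2  4  3  3  4  5
dec:    4  1  1  3  3  1  3  2  1  1  1
Best peak at i=6 (value 13): inc=4, dec=3, length 4+3−1 = 6.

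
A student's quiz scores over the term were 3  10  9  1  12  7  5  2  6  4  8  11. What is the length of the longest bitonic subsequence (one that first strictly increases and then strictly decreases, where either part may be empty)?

6

inc[i] = longest strictly increasing subsequence ending at i; dec[i] = longest strictly decreasing subsequence starting at i:
i:      1  2  3  4  5  6  7  8  9 10 11 12
a[i]:   3 10  9  1 12  7  5  2  6  4  8 11
inc:    1  2  2  1  3  2  2  2  3  3  4  5
dec:    2  5  4  1  4  3  2  1  2  1  1  1
Best peak at i=2 (value 10): inc=2, dec=5, length 2+5−1 = 6.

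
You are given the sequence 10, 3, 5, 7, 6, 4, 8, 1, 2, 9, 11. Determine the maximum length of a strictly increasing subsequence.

6

Track the smallest tail for each achievable length (strict):
10 → extends → [10]
3 → replaces 10 → [3]
5 → extends → [3, 5]
7 → extends → [3, 5, 7]
6 → replaces 7 → [3, 5, 6]
4 → replaces 5 → [3, 4, 6]
8 → extends → [3, 4, 6, 8]
1 → replaces 3 → [1, 4, 6, 8]
2 → replaces 4 → [1, 2, 6, 8]
9 → extends → [1, 2, 6, 8, 9]
11 → extends → [1, 2, 6, 8, 9, 11]
Six tails, so the longest strictly increasing subsequence has length 6 (e.g. 3, 5, 7, 8, 9, 11).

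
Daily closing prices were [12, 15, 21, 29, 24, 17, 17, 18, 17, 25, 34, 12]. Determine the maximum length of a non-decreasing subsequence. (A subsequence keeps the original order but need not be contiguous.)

7

Let dp[i] be the length of the longest such subsequence ending at index i:
i:      1  2  3  4  5  6  7  8  9 10 11 12
a[i]:  12 15 21 29 24 17 17 18 17 25 34 12
dp:     1  2  3  4  4  3  4  5  5  6  7  2
Maximum dp value is 7.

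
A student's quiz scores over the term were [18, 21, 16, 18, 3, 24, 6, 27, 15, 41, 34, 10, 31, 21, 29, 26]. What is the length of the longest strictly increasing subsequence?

5

Let dp[i] be the length of the longest such subsequence ending at index i:
i:      1  2  3  4  5  6  7  8  9 10 11 12 13 14 15 16
a[i]:  18 21 16 18  3 24  6 27 15 41 34 10 31 21 29 26
dp:     1  2  1  2  1  3  2  4  3  5  5  3  5  4  5  5
Maximum dp value is 5.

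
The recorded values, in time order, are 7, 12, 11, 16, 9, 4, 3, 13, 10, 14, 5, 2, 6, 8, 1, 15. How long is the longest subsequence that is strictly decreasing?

7

Negate each value so 'decreasing' becomes 'increasing', then run patience tails on the negated sequence:
-7 → extends → [-7]
-12 → replaces -7 → [-12]
-11 → extends → [-12, -11]
-16 → replaces -12 → [-16, -11]
-9 → extends → [-16, -11, -9]
-4 → extends → [-16, -11, -9, -4]
-3 → extends → [-16, -11, -9, -4, -3]
-13 → replaces -11 → [-16, -13, -9, -4, -3]
-10 → replaces -9 → [-16, -13, -10, -4, -3]
-14 → replaces -13 → [-16, -14, -10, -4, -3]
-5 → replaces -4 → [-16, -14, -10, -5, -3]
-2 → extends → [-16, -14, -10, -5, -3, -2]
-6 → replaces -5 → [-16, -14, -10, -6, -3, -2]
-8 → replaces -6 → [-16, -14, -10, -8, -3, -2]
-1 → extends → [-16, -14, -10, -8, -3, -2, -1]
-15 → replaces -14 → [-16, -15, -10, -8, -3, -2, -1]
Seven tails, so the longest strictly decreasing subsequence of the original has length 7.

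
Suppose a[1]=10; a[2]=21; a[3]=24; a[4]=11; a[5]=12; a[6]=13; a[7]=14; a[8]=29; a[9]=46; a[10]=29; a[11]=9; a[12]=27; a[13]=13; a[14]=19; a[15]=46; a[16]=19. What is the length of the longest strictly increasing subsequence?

7

Let dp[i] be the length of the longest such subsequence ending at index i:
i:      1  2  3  4  5  6  7  8  9 10 11 12 13 14 15 16
a[i]:  10 21 24 11 12 13 14 29 46 29  9 27 13 19 46 19
dp:     1  2  3  2  3  4  5  6  7  6  1  6  4  6  7  6
Maximum dp value is 7.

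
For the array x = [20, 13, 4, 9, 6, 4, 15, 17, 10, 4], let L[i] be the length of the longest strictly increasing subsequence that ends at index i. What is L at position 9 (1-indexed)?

3

dp[i] = 1 + max{dp[j] : j<i, x[j]<x[i]} (or 1 if no such j):
i:      1  2  3  4  5  6  7  8  9 10
x[i]:  20 13  4  9  6  4 15 17 10  4
dp:     1  1  1  2  2  1  3  4  3  1
At index 9 the value is 3.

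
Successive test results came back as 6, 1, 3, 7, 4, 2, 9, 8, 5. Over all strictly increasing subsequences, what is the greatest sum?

22

Let S[i] be the best sum of a strictly increasing subsequence ending at i:
i:      1  2  3  4  5  6  7  8  9
a[i]:   6  1  3  7  4  2  9  8  5
S:      6  1  4 13  8  3 22 21 13
Maximum is 22 (e.g. 6 + 7 + 9).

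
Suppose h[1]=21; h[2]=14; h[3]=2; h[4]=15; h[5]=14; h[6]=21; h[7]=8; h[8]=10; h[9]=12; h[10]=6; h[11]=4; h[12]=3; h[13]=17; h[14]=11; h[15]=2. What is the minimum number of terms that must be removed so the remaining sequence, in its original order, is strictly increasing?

Fewest deletions = n − (longest strictly increasing subsequence).
Patience tails:
21 → extends → [21]
14 → replaces 21 → [14]
2 → replaces 14 → [2]
15 → extends → [2, 15]
14 → replaces 15 → [2, 14]
21 → extends → [2, 14, 21]
8 → replaces 14 → [2, 8, 21]
10 → replaces 21 → [2, 8, 10]
12 → extends → [2, 8, 10, 12]
6 → replaces 8 → [2, 6, 10, 12]
4 → replaces 6 → [2, 4, 10, 12]
3 → replaces 4 → [2, 3, 10, 12]
17 → extends → [2, 3, 10, 12, 17]
11 → replaces 12 → [2, 3, 10, 11, 17]
2 → already a tail → [2, 3, 10, 11, 17]
Longest strictly increasing subsequence has length 5, so deletions = 15 − 5 = 10.

10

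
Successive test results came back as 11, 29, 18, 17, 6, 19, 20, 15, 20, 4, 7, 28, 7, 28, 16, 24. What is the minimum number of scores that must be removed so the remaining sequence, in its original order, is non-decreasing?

9

Fewest deletions = n − (longest non-decreasing subsequence).
i:      1  2  3  4  5  6  7  8  9 10 11 12 13 14 15 16
a[i]:  11 29 18 17  6 19 20 15 20  4  7 28  7 28 16 24
dp:     1  2  2  2  1  3  4  2  5  1  2  6  3  7  4  6
max dp = 7, so deletions = 16 − 7 = 9.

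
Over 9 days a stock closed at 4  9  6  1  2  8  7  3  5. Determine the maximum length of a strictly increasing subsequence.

Let dp[i] be the length of the longest such subsequence ending at index i:
i:     1 2 3 4 5 6 7 8 9
a[i]:  4 9 6 1 2 8 7 3 5
dp:    1 2 2 1 2 3 3 3 4
Maximum dp value is 4.

4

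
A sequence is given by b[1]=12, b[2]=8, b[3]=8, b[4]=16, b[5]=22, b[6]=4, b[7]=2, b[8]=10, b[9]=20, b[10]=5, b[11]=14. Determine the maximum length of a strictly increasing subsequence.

3

Let dp[i] be the length of the longest such subsequence ending at index i:
i:      1  2  3  4  5  6  7  8  9 10 11
b[i]:  12  8  8 16 22  4  2 10 20  5 14
dp:     1  1  1  2  3  1  1  2  3  2  3
Maximum dp value is 3.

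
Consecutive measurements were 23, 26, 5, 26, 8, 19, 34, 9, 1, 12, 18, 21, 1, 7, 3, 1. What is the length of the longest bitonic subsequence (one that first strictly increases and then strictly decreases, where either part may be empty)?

9

inc[i] = longest strictly increasing subsequence ending at i; dec[i] = longest strictly decreasing subsequence starting at i:
i:      1  2  3  4  5  6  7  8  9 10 11 12 13 14 15 16
a[i]:  23 26  5 26  8 19 34  9  1 12 18 21  1  7  3  1
inc:    1  2  1  2  2  3  4  3  1  4  5  6  1  2  2  1
dec:    6  6  3  6  4  5  5  4  1  4  4  4  1  3  2  1
Best peak at i=12 (value 21): inc=6, dec=4, length 6+4−1 = 9.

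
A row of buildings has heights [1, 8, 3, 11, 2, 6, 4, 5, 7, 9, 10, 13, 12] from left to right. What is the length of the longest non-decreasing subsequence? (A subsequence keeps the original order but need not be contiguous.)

Let dp[i] be the length of the longest such subsequence ending at index i:
i:      1  2  3  4  5  6  7  8  9 10 11 12 13
a[i]:   1  8  3 11  2  6  4  5  7  9 10 13 12
dp:     1  2  2  3  2  3  3  4  5  6  7  8  8
Maximum dp value is 8.

8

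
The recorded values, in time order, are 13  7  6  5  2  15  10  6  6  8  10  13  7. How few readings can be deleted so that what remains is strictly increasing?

Fewest deletions = n − (longest strictly increasing subsequence).
i:      1  2  3  4  5  6  7  8  9 10 11 12 13
a[i]:  13  7  6  5  2 15 10  6  6  8 10 13  7
dp:     1  1  1  1  1  2  2  2  2  3  4  5  3
max dp = 5, so deletions = 13 − 5 = 8.

8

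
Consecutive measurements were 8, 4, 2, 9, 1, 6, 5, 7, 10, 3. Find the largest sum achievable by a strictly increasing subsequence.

Let S[i] be the best sum of a strictly increasing subsequence ending at i:
i:      1  2  3  4  5  6  7  8  9 10
a[i]:   8  4  2  9  1  6  5  7 10  3
S:      8  4  2 17  1 10  9 17 27  5
Maximum is 27 (e.g. 4 + 6 + 7 + 10).

27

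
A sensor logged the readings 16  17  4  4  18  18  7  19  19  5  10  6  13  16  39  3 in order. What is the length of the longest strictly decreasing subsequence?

4

Let dp[i] be the longest strictly decreasing subsequence ending at i:
i:      1  2  3  4  5  6  7  8  9 10 11 12 13 14 15 16
a[i]:  16 17  4  4 18 18  7 19 19  5 10  6 13 16 39  3
dp:     1  1  2  2  1  1  2  1  1  3  2  3  2  2  1  4
Maximum is 4.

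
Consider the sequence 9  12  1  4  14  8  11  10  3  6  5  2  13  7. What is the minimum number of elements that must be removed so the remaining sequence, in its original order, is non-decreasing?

Fewest deletions = n − (longest non-decreasing subsequence).
i:      1  2  3  4  5  6  7  8  9 10 11 12 13 14
a[i]:   9 12  1  4 14  8 11 10  3  6  5  2 13  7
dp:     1  2  1  2  3  3  4  4  2  3  3  2  5  4
max dp = 5, so deletions = 14 − 5 = 9.

9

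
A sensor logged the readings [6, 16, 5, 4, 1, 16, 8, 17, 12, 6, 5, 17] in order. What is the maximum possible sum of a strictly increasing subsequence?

43

Let S[i] be the best sum of a strictly increasing subsequence ending at i:
i:      1  2  3  4  5  6  7  8  9 10 11 12
a[i]:   6 16  5  4  1 16  8 17 12  6  5 17
S:      6 22  5  4  1 22 14 39 26 11  9 43
Maximum is 43 (e.g. 6 + 8 + 12 + 17).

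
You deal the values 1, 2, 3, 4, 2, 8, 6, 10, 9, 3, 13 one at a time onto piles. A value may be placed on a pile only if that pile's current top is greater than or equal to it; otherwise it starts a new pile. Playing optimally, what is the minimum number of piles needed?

Place each on the leftmost legal pile:
1 → new pile 1 (tops now [1])
2 → new pile 2 (tops now [1, 2])
3 → new pile 3 (tops now [1, 2, 3])
4 → new pile 4 (tops now [1, 2, 3, 4])
2 → pile 2 (tops now [1, 2, 3, 4])
8 → new pile 5 (tops now [1, 2, 3, 4, 8])
6 → pile 5 (tops now [1, 2, 3, 4, 6])
10 → new pile 6 (tops now [1, 2, 3, 4, 6, 10])
9 → pile 6 (tops now [1, 2, 3, 4, 6, 9])
3 → pile 3 (tops now [1, 2, 3, 4, 6, 9])
13 → new pile 7 (tops now [1, 2, 3, 4, 6, 9, 13])
Seven piles.

7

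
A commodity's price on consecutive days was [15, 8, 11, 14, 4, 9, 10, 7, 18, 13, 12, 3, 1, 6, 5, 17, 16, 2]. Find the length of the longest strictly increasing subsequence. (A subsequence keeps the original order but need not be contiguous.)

5

Track the smallest tail for each achievable length (strict):
15 → extends → [15]
8 → replaces 15 → [8]
11 → extends → [8, 11]
14 → extends → [8, 11, 14]
4 → replaces 8 → [4, 11, 14]
9 → replaces 11 → [4, 9, 14]
10 → replaces 14 → [4, 9, 10]
7 → replaces 9 → [4, 7, 10]
18 → extends → [4, 7, 10, 18]
13 → replaces 18 → [4, 7, 10, 13]
12 → replaces 13 → [4, 7, 10, 12]
3 → replaces 4 → [3, 7, 10, 12]
1 → replaces 3 → [1, 7, 10, 12]
6 → replaces 7 → [1, 6, 10, 12]
5 → replaces 6 → [1, 5, 10, 12]
17 → extends → [1, 5, 10, 12, 17]
16 → replaces 17 → [1, 5, 10, 12, 16]
2 → replaces 5 → [1, 2, 10, 12, 16]
Five tails, so the longest strictly increasing subsequence has length 5 (e.g. 8, 9, 10, 13, 17).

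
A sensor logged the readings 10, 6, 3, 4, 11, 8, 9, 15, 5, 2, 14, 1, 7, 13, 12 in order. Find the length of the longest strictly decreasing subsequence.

5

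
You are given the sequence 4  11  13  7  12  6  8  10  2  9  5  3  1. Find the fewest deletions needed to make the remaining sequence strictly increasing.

9

Fewest deletions = n − (longest strictly increasing subsequence).
i:      1  2  3  4  5  6  7  8  9 10 11 12 13
a[i]:   4 11 13  7 12  6  8 10  2  9  5  3  1
dp:     1  2  3  2  3  2  3  4  1  4  2  2  1
max dp = 4, so deletions = 13 − 4 = 9.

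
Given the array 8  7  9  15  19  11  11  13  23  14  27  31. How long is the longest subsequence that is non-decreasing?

Let dp[i] be the length of the longest such subsequence ending at index i:
i:      1  2  3  4  5  6  7  8  9 10 11 12
a[i]:   8  7  9 15 19 11 11 13 23 14 27 31
dp:     1  1  2  3  4  3  4  5  6  6  7  8
Maximum dp value is 8.

8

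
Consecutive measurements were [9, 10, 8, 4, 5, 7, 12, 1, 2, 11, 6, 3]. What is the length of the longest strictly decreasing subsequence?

Negate each value so 'decreasing' becomes 'increasing', then run patience tails on the negated sequence:
-9 → extends → [-9]
-10 → replaces -9 → [-10]
-8 → extends → [-10, -8]
-4 → extends → [-10, -8, -4]
-5 → replaces -4 → [-10, -8, -5]
-7 → replaces -5 → [-10, -8, -7]
-12 → replaces -10 → [-12, -8, -7]
-1 → extends → [-12, -8, -7, -1]
-2 → replaces -1 → [-12, -8, -7, -2]
-11 → replaces -8 → [-12, -11, -7, -2]
-6 → replaces -2 → [-12, -11, -7, -6]
-3 → extends → [-12, -11, -7, -6, -3]
Five tails, so the longest strictly decreasing subsequence of the original has length 5.

5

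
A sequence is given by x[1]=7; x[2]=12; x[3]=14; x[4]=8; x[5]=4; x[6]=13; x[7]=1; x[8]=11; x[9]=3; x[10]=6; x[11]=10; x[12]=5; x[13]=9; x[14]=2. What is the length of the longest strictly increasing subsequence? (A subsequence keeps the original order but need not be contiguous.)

Let dp[i] be the length of the longest such subsequence ending at index i:
i:      1  2  3  4  5  6  7  8  9 10 11 12 13 14
x[i]:   7 12 14  8  4 13  1 11  3  6 10  5  9  2
dp:     1  2  3  2  1  3  1  3  2  3  4  3  4  2
Maximum dp value is 4.

4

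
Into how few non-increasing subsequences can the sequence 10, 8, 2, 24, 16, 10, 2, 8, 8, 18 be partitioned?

Place each on the leftmost legal pile:
10 → new pile 1 (tops now [10])
8 → pile 1 (tops now [8])
2 → pile 1 (tops now [2])
24 → new pile 2 (tops now [2, 24])
16 → pile 2 (tops now [2, 16])
10 → pile 2 (tops now [2, 10])
2 → pile 1 (tops now [2, 10])
8 → pile 2 (tops now [2, 8])
8 → pile 2 (tops now [2, 8])
18 → new pile 3 (tops now [2, 8, 18])
Three piles.

3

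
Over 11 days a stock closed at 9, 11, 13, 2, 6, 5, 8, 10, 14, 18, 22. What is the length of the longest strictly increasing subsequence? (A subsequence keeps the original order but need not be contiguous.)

Let dp[i] be the length of the longest such subsequence ending at index i:
i:      1  2  3  4  5  6  7  8  9 10 11
a[i]:   9 11 13  2  6  5  8 10 14 18 22
dp:     1  2  3  1  2  2  3  4  5  6  7
Maximum dp value is 7.

7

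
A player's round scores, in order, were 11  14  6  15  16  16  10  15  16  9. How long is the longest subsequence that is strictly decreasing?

3

Negate each value so 'decreasing' becomes 'increasing', then run patience tails on the negated sequence:
-11 → extends → [-11]
-14 → replaces -11 → [-14]
-6 → extends → [-14, -6]
-15 → replaces -14 → [-15, -6]
-16 → replaces -15 → [-16, -6]
-16 → already a tail → [-16, -6]
-10 → replaces -6 → [-16, -10]
-15 → replaces -10 → [-16, -15]
-16 → already a tail → [-16, -15]
-9 → extends → [-16, -15, -9]
Three tails, so the longest strictly decreasing subsequence of the original has length 3.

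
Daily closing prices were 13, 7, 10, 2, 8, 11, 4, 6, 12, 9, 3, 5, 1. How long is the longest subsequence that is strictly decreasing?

6

Negate each value so 'decreasing' becomes 'increasing', then run patience tails on the negated sequence:
-13 → extends → [-13]
-7 → extends → [-13, -7]
-10 → replaces -7 → [-13, -10]
-2 → extends → [-13, -10, -2]
-8 → replaces -2 → [-13, -10, -8]
-11 → replaces -10 → [-13, -11, -8]
-4 → extends → [-13, -11, -8, -4]
-6 → replaces -4 → [-13, -11, -8, -6]
-12 → replaces -11 → [-13, -12, -8, -6]
-9 → replaces -8 → [-13, -12, -9, -6]
-3 → extends → [-13, -12, -9, -6, -3]
-5 → replaces -3 → [-13, -12, -9, -6, -5]
-1 → extends → [-13, -12, -9, -6, -5, -1]
Six tails, so the longest strictly decreasing subsequence of the original has length 6.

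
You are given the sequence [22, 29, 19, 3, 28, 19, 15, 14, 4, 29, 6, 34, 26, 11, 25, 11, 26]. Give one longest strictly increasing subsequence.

3, 4, 6, 11, 25, 26

Patience tails give the LIS length; then backtrack through the dp parents:
22 → extends → [22]
29 → extends → [22, 29]
19 → replaces 22 → [19, 29]
3 → replaces 19 → [3, 29]
28 → replaces 29 → [3, 28]
19 → replaces 28 → [3, 19]
15 → replaces 19 → [3, 15]
14 → replaces 15 → [3, 14]
4 → replaces 14 → [3, 4]
29 → extends → [3, 4, 29]
6 → replaces 29 → [3, 4, 6]
34 → extends → [3, 4, 6, 34]
26 → replaces 34 → [3, 4, 6, 26]
11 → replaces 26 → [3, 4, 6, 11]
25 → extends → [3, 4, 6, 11, 25]
11 → already a tail → [3, 4, 6, 11, 25]
26 → extends → [3, 4, 6, 11, 25, 26]
Length 6; one witness is 3, 4, 6, 11, 25, 26.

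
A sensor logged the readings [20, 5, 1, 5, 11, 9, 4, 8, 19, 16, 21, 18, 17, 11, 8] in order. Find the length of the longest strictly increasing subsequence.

Track the smallest tail for each achievable length (strict):
20 → extends → [20]
5 → replaces 20 → [5]
1 → replaces 5 → [1]
5 → extends → [1, 5]
11 → extends → [1, 5, 11]
9 → replaces 11 → [1, 5, 9]
4 → replaces 5 → [1, 4, 9]
8 → replaces 9 → [1, 4, 8]
19 → extends → [1, 4, 8, 19]
16 → replaces 19 → [1, 4, 8, 16]
21 → extends → [1, 4, 8, 16, 21]
18 → replaces 21 → [1, 4, 8, 16, 18]
17 → replaces 18 → [1, 4, 8, 16, 17]
11 → replaces 16 → [1, 4, 8, 11, 17]
8 → already a tail → [1, 4, 8, 11, 17]
Five tails, so the longest strictly increasing subsequence has length 5 (e.g. 1, 5, 11, 19, 21).

5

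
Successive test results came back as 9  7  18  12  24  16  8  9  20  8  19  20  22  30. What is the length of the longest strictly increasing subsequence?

Track the smallest tail for each achievable length (strict):
9 → extends → [9]
7 → replaces 9 → [7]
18 → extends → [7, 18]
12 → replaces 18 → [7, 12]
24 → extends → [7, 12, 24]
16 → replaces 24 → [7, 12, 16]
8 → replaces 12 → [7, 8, 16]
9 → replaces 16 → [7, 8, 9]
20 → extends → [7, 8, 9, 20]
8 → already a tail → [7, 8, 9, 20]
19 → replaces 20 → [7, 8, 9, 19]
20 → extends → [7, 8, 9, 19, 20]
22 → extends → [7, 8, 9, 19, 20, 22]
30 → extends → [7, 8, 9, 19, 20, 22, 30]
Seven tails, so the longest strictly increasing subsequence has length 7 (e.g. 9, 12, 16, 19, 20, 22, 30).

7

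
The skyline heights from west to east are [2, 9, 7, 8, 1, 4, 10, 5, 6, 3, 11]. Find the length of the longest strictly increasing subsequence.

Track the smallest tail for each achievable length (strict):
2 → extends → [2]
9 → extends → [2, 9]
7 → replaces 9 → [2, 7]
8 → extends → [2, 7, 8]
1 → replaces 2 → [1, 7, 8]
4 → replaces 7 → [1, 4, 8]
10 → extends → [1, 4, 8, 10]
5 → replaces 8 → [1, 4, 5, 10]
6 → replaces 10 → [1, 4, 5, 6]
3 → replaces 4 → [1, 3, 5, 6]
11 → extends → [1, 3, 5, 6, 11]
Five tails, so the longest strictly increasing subsequence has length 5 (e.g. 2, 7, 8, 10, 11).

5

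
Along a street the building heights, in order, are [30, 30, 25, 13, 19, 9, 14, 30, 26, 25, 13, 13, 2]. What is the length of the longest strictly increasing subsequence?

Track the smallest tail for each achievable length (strict):
30 → extends → [30]
30 → already a tail → [30]
25 → replaces 30 → [25]
13 → replaces 25 → [13]
19 → extends → [13, 19]
9 → replaces 13 → [9, 19]
14 → replaces 19 → [9, 14]
30 → extends → [9, 14, 30]
26 → replaces 30 → [9, 14, 26]
25 → replaces 26 → [9, 14, 25]
13 → replaces 14 → [9, 13, 25]
13 → already a tail → [9, 13, 25]
2 → replaces 9 → [2, 13, 25]
Three tails, so the longest strictly increasing subsequence has length 3 (e.g. 13, 19, 30).

3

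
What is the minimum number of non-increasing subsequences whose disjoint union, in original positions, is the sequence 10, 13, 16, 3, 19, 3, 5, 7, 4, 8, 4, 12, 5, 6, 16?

Place each on the leftmost legal pile:
10 → new pile 1 (tops now [10])
13 → new pile 2 (tops now [10, 13])
16 → new pile 3 (tops now [10, 13, 16])
3 → pile 1 (tops now [3, 13, 16])
19 → new pile 4 (tops now [3, 13, 16, 19])
3 → pile 1 (tops now [3, 13, 16, 19])
5 → pile 2 (tops now [3, 5, 16, 19])
7 → pile 3 (tops now [3, 5, 7, 19])
4 → pile 2 (tops now [3, 4, 7, 19])
8 → pile 4 (tops now [3, 4, 7, 8])
4 → pile 2 (tops now [3, 4, 7, 8])
12 → new pile 5 (tops now [3, 4, 7, 8, 12])
5 → pile 3 (tops now [3, 4, 5, 8, 12])
6 → pile 4 (tops now [3, 4, 5, 6, 12])
16 → new pile 6 (tops now [3, 4, 5, 6, 12, 16])
Six piles.

6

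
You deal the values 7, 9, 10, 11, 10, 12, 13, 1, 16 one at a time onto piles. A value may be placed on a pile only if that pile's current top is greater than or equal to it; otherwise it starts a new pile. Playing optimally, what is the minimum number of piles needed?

Place each on the leftmost legal pile:
7 → new pile 1 (tops now [7])
9 → new pile 2 (tops now [7, 9])
10 → new pile 3 (tops now [7, 9, 10])
11 → new pile 4 (tops now [7, 9, 10, 11])
10 → pile 3 (tops now [7, 9, 10, 11])
12 → new pile 5 (tops now [7, 9, 10, 11, 12])
13 → new pile 6 (tops now [7, 9, 10, 11, 12, 13])
1 → pile 1 (tops now [1, 9, 10, 11, 12, 13])
16 → new pile 7 (tops now [1, 9, 10, 11, 12, 13, 16])
Seven piles.

7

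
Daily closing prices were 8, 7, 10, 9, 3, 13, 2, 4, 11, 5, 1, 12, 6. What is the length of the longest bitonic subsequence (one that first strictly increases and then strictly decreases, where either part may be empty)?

inc[i] = longest strictly increasing subsequence ending at i; dec[i] = longest strictly decreasing subsequence starting at i:
i:      1  2  3  4  5  6  7  8  9 10 11 12 13
a[i]:   8  7 10  9  3 13  2  4 11  5  1 12  6
inc:    1  1  2  2  1  3  1  2  3  3  1  4  4
dec:    5  4  5  4  3  4  2  2  3  2  1  2  1
Best peak at i=3 (value 10): inc=2, dec=5, length 2+5−1 = 6.

6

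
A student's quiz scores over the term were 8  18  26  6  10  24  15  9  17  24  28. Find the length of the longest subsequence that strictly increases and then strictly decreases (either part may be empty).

inc[i] = longest strictly increasing subsequence ending at i; dec[i] = longest strictly decreasing subsequence starting at i:
i:      1  2  3  4  5  6  7  8  9 10 11
a[i]:   8 18 26  6 10 24 15  9 17 24 28
inc:    1  2  3  1  2  3  3  2  4  5  6
dec:    2  3  4  1  2  3  2  1  1  1  1
Best peak at i=3 (value 26): inc=3, dec=4, length 3+4−1 = 6.

6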